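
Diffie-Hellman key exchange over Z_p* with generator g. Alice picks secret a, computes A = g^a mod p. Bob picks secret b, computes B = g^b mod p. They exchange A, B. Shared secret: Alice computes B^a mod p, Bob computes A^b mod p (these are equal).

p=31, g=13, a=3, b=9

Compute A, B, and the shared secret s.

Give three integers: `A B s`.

A = 13^3 mod 31  (bits of 3 = 11)
  bit 0 = 1: r = r^2 * 13 mod 31 = 1^2 * 13 = 1*13 = 13
  bit 1 = 1: r = r^2 * 13 mod 31 = 13^2 * 13 = 14*13 = 27
  -> A = 27
B = 13^9 mod 31  (bits of 9 = 1001)
  bit 0 = 1: r = r^2 * 13 mod 31 = 1^2 * 13 = 1*13 = 13
  bit 1 = 0: r = r^2 mod 31 = 13^2 = 14
  bit 2 = 0: r = r^2 mod 31 = 14^2 = 10
  bit 3 = 1: r = r^2 * 13 mod 31 = 10^2 * 13 = 7*13 = 29
  -> B = 29
s = B^a = 29^3 mod 31  (bits of 3 = 11)
  bit 0 = 1: r = r^2 * 29 mod 31 = 1^2 * 29 = 1*29 = 29
  bit 1 = 1: r = r^2 * 29 mod 31 = 29^2 * 29 = 4*29 = 23
  -> s = B^a = 23

Answer: 27 29 23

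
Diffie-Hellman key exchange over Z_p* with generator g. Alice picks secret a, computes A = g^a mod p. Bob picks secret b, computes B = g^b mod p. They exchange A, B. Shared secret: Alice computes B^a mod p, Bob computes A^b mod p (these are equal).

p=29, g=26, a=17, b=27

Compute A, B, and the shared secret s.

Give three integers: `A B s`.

Answer: 27 19 14

Derivation:
A = 26^17 mod 29  (bits of 17 = 10001)
  bit 0 = 1: r = r^2 * 26 mod 29 = 1^2 * 26 = 1*26 = 26
  bit 1 = 0: r = r^2 mod 29 = 26^2 = 9
  bit 2 = 0: r = r^2 mod 29 = 9^2 = 23
  bit 3 = 0: r = r^2 mod 29 = 23^2 = 7
  bit 4 = 1: r = r^2 * 26 mod 29 = 7^2 * 26 = 20*26 = 27
  -> A = 27
B = 26^27 mod 29  (bits of 27 = 11011)
  bit 0 = 1: r = r^2 * 26 mod 29 = 1^2 * 26 = 1*26 = 26
  bit 1 = 1: r = r^2 * 26 mod 29 = 26^2 * 26 = 9*26 = 2
  bit 2 = 0: r = r^2 mod 29 = 2^2 = 4
  bit 3 = 1: r = r^2 * 26 mod 29 = 4^2 * 26 = 16*26 = 10
  bit 4 = 1: r = r^2 * 26 mod 29 = 10^2 * 26 = 13*26 = 19
  -> B = 19
s = B^a = 19^17 mod 29  (bits of 17 = 10001)
  bit 0 = 1: r = r^2 * 19 mod 29 = 1^2 * 19 = 1*19 = 19
  bit 1 = 0: r = r^2 mod 29 = 19^2 = 13
  bit 2 = 0: r = r^2 mod 29 = 13^2 = 24
  bit 3 = 0: r = r^2 mod 29 = 24^2 = 25
  bit 4 = 1: r = r^2 * 19 mod 29 = 25^2 * 19 = 16*19 = 14
  -> s = B^a = 14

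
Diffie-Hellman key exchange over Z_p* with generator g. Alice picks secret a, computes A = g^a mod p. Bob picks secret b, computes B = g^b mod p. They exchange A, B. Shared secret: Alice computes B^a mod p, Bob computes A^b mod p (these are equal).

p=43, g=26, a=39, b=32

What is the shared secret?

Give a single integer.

Answer: 41

Derivation:
A = 26^39 mod 43  (bits of 39 = 100111)
  bit 0 = 1: r = r^2 * 26 mod 43 = 1^2 * 26 = 1*26 = 26
  bit 1 = 0: r = r^2 mod 43 = 26^2 = 31
  bit 2 = 0: r = r^2 mod 43 = 31^2 = 15
  bit 3 = 1: r = r^2 * 26 mod 43 = 15^2 * 26 = 10*26 = 2
  bit 4 = 1: r = r^2 * 26 mod 43 = 2^2 * 26 = 4*26 = 18
  bit 5 = 1: r = r^2 * 26 mod 43 = 18^2 * 26 = 23*26 = 39
  -> A = 39
B = 26^32 mod 43  (bits of 32 = 100000)
  bit 0 = 1: r = r^2 * 26 mod 43 = 1^2 * 26 = 1*26 = 26
  bit 1 = 0: r = r^2 mod 43 = 26^2 = 31
  bit 2 = 0: r = r^2 mod 43 = 31^2 = 15
  bit 3 = 0: r = r^2 mod 43 = 15^2 = 10
  bit 4 = 0: r = r^2 mod 43 = 10^2 = 14
  bit 5 = 0: r = r^2 mod 43 = 14^2 = 24
  -> B = 24
s = B^a = 24^39 mod 43  (bits of 39 = 100111)
  bit 0 = 1: r = r^2 * 24 mod 43 = 1^2 * 24 = 1*24 = 24
  bit 1 = 0: r = r^2 mod 43 = 24^2 = 17
  bit 2 = 0: r = r^2 mod 43 = 17^2 = 31
  bit 3 = 1: r = r^2 * 24 mod 43 = 31^2 * 24 = 15*24 = 16
  bit 4 = 1: r = r^2 * 24 mod 43 = 16^2 * 24 = 41*24 = 38
  bit 5 = 1: r = r^2 * 24 mod 43 = 38^2 * 24 = 25*24 = 41
  -> s = B^a = 41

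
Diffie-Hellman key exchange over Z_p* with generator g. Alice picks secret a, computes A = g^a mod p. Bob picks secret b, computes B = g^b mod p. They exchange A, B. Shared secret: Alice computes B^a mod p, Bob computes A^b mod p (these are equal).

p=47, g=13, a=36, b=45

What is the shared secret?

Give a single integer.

A = 13^36 mod 47  (bits of 36 = 100100)
  bit 0 = 1: r = r^2 * 13 mod 47 = 1^2 * 13 = 1*13 = 13
  bit 1 = 0: r = r^2 mod 47 = 13^2 = 28
  bit 2 = 0: r = r^2 mod 47 = 28^2 = 32
  bit 3 = 1: r = r^2 * 13 mod 47 = 32^2 * 13 = 37*13 = 11
  bit 4 = 0: r = r^2 mod 47 = 11^2 = 27
  bit 5 = 0: r = r^2 mod 47 = 27^2 = 24
  -> A = 24
B = 13^45 mod 47  (bits of 45 = 101101)
  bit 0 = 1: r = r^2 * 13 mod 47 = 1^2 * 13 = 1*13 = 13
  bit 1 = 0: r = r^2 mod 47 = 13^2 = 28
  bit 2 = 1: r = r^2 * 13 mod 47 = 28^2 * 13 = 32*13 = 40
  bit 3 = 1: r = r^2 * 13 mod 47 = 40^2 * 13 = 2*13 = 26
  bit 4 = 0: r = r^2 mod 47 = 26^2 = 18
  bit 5 = 1: r = r^2 * 13 mod 47 = 18^2 * 13 = 42*13 = 29
  -> B = 29
s = B^a = 29^36 mod 47  (bits of 36 = 100100)
  bit 0 = 1: r = r^2 * 29 mod 47 = 1^2 * 29 = 1*29 = 29
  bit 1 = 0: r = r^2 mod 47 = 29^2 = 42
  bit 2 = 0: r = r^2 mod 47 = 42^2 = 25
  bit 3 = 1: r = r^2 * 29 mod 47 = 25^2 * 29 = 14*29 = 30
  bit 4 = 0: r = r^2 mod 47 = 30^2 = 7
  bit 5 = 0: r = r^2 mod 47 = 7^2 = 2
  -> s = B^a = 2

Answer: 2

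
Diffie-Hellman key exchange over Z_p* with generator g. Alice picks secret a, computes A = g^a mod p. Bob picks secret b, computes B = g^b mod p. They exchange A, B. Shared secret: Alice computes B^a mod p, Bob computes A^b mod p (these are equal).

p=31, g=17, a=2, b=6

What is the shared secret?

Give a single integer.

A = 17^2 mod 31  (bits of 2 = 10)
  bit 0 = 1: r = r^2 * 17 mod 31 = 1^2 * 17 = 1*17 = 17
  bit 1 = 0: r = r^2 mod 31 = 17^2 = 10
  -> A = 10
B = 17^6 mod 31  (bits of 6 = 110)
  bit 0 = 1: r = r^2 * 17 mod 31 = 1^2 * 17 = 1*17 = 17
  bit 1 = 1: r = r^2 * 17 mod 31 = 17^2 * 17 = 10*17 = 15
  bit 2 = 0: r = r^2 mod 31 = 15^2 = 8
  -> B = 8
s = B^a = 8^2 mod 31  (bits of 2 = 10)
  bit 0 = 1: r = r^2 * 8 mod 31 = 1^2 * 8 = 1*8 = 8
  bit 1 = 0: r = r^2 mod 31 = 8^2 = 2
  -> s = B^a = 2

Answer: 2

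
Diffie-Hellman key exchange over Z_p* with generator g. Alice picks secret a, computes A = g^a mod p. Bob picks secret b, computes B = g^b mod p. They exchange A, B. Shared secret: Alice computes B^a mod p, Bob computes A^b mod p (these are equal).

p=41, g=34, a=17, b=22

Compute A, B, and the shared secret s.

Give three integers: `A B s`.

A = 34^17 mod 41  (bits of 17 = 10001)
  bit 0 = 1: r = r^2 * 34 mod 41 = 1^2 * 34 = 1*34 = 34
  bit 1 = 0: r = r^2 mod 41 = 34^2 = 8
  bit 2 = 0: r = r^2 mod 41 = 8^2 = 23
  bit 3 = 0: r = r^2 mod 41 = 23^2 = 37
  bit 4 = 1: r = r^2 * 34 mod 41 = 37^2 * 34 = 16*34 = 11
  -> A = 11
B = 34^22 mod 41  (bits of 22 = 10110)
  bit 0 = 1: r = r^2 * 34 mod 41 = 1^2 * 34 = 1*34 = 34
  bit 1 = 0: r = r^2 mod 41 = 34^2 = 8
  bit 2 = 1: r = r^2 * 34 mod 41 = 8^2 * 34 = 23*34 = 3
  bit 3 = 1: r = r^2 * 34 mod 41 = 3^2 * 34 = 9*34 = 19
  bit 4 = 0: r = r^2 mod 41 = 19^2 = 33
  -> B = 33
s = B^a = 33^17 mod 41  (bits of 17 = 10001)
  bit 0 = 1: r = r^2 * 33 mod 41 = 1^2 * 33 = 1*33 = 33
  bit 1 = 0: r = r^2 mod 41 = 33^2 = 23
  bit 2 = 0: r = r^2 mod 41 = 23^2 = 37
  bit 3 = 0: r = r^2 mod 41 = 37^2 = 16
  bit 4 = 1: r = r^2 * 33 mod 41 = 16^2 * 33 = 10*33 = 2
  -> s = B^a = 2

Answer: 11 33 2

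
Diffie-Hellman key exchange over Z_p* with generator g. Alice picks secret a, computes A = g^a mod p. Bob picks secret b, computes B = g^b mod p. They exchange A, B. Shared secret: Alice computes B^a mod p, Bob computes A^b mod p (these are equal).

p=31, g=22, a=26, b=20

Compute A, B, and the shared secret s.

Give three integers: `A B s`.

A = 22^26 mod 31  (bits of 26 = 11010)
  bit 0 = 1: r = r^2 * 22 mod 31 = 1^2 * 22 = 1*22 = 22
  bit 1 = 1: r = r^2 * 22 mod 31 = 22^2 * 22 = 19*22 = 15
  bit 2 = 0: r = r^2 mod 31 = 15^2 = 8
  bit 3 = 1: r = r^2 * 22 mod 31 = 8^2 * 22 = 2*22 = 13
  bit 4 = 0: r = r^2 mod 31 = 13^2 = 14
  -> A = 14
B = 22^20 mod 31  (bits of 20 = 10100)
  bit 0 = 1: r = r^2 * 22 mod 31 = 1^2 * 22 = 1*22 = 22
  bit 1 = 0: r = r^2 mod 31 = 22^2 = 19
  bit 2 = 1: r = r^2 * 22 mod 31 = 19^2 * 22 = 20*22 = 6
  bit 3 = 0: r = r^2 mod 31 = 6^2 = 5
  bit 4 = 0: r = r^2 mod 31 = 5^2 = 25
  -> B = 25
s = B^a = 25^26 mod 31  (bits of 26 = 11010)
  bit 0 = 1: r = r^2 * 25 mod 31 = 1^2 * 25 = 1*25 = 25
  bit 1 = 1: r = r^2 * 25 mod 31 = 25^2 * 25 = 5*25 = 1
  bit 2 = 0: r = r^2 mod 31 = 1^2 = 1
  bit 3 = 1: r = r^2 * 25 mod 31 = 1^2 * 25 = 1*25 = 25
  bit 4 = 0: r = r^2 mod 31 = 25^2 = 5
  -> s = B^a = 5

Answer: 14 25 5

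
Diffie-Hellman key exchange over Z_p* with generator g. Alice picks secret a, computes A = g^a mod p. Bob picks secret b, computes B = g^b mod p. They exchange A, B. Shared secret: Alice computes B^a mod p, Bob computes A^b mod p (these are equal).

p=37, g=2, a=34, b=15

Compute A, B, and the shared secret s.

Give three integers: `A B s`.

A = 2^34 mod 37  (bits of 34 = 100010)
  bit 0 = 1: r = r^2 * 2 mod 37 = 1^2 * 2 = 1*2 = 2
  bit 1 = 0: r = r^2 mod 37 = 2^2 = 4
  bit 2 = 0: r = r^2 mod 37 = 4^2 = 16
  bit 3 = 0: r = r^2 mod 37 = 16^2 = 34
  bit 4 = 1: r = r^2 * 2 mod 37 = 34^2 * 2 = 9*2 = 18
  bit 5 = 0: r = r^2 mod 37 = 18^2 = 28
  -> A = 28
B = 2^15 mod 37  (bits of 15 = 1111)
  bit 0 = 1: r = r^2 * 2 mod 37 = 1^2 * 2 = 1*2 = 2
  bit 1 = 1: r = r^2 * 2 mod 37 = 2^2 * 2 = 4*2 = 8
  bit 2 = 1: r = r^2 * 2 mod 37 = 8^2 * 2 = 27*2 = 17
  bit 3 = 1: r = r^2 * 2 mod 37 = 17^2 * 2 = 30*2 = 23
  -> B = 23
s = B^a = 23^34 mod 37  (bits of 34 = 100010)
  bit 0 = 1: r = r^2 * 23 mod 37 = 1^2 * 23 = 1*23 = 23
  bit 1 = 0: r = r^2 mod 37 = 23^2 = 11
  bit 2 = 0: r = r^2 mod 37 = 11^2 = 10
  bit 3 = 0: r = r^2 mod 37 = 10^2 = 26
  bit 4 = 1: r = r^2 * 23 mod 37 = 26^2 * 23 = 10*23 = 8
  bit 5 = 0: r = r^2 mod 37 = 8^2 = 27
  -> s = B^a = 27

Answer: 28 23 27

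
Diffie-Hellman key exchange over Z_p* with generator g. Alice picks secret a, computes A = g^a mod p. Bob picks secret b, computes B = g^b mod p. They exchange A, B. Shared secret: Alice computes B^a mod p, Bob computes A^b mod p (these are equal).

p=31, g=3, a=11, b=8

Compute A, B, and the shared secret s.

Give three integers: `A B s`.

A = 3^11 mod 31  (bits of 11 = 1011)
  bit 0 = 1: r = r^2 * 3 mod 31 = 1^2 * 3 = 1*3 = 3
  bit 1 = 0: r = r^2 mod 31 = 3^2 = 9
  bit 2 = 1: r = r^2 * 3 mod 31 = 9^2 * 3 = 19*3 = 26
  bit 3 = 1: r = r^2 * 3 mod 31 = 26^2 * 3 = 25*3 = 13
  -> A = 13
B = 3^8 mod 31  (bits of 8 = 1000)
  bit 0 = 1: r = r^2 * 3 mod 31 = 1^2 * 3 = 1*3 = 3
  bit 1 = 0: r = r^2 mod 31 = 3^2 = 9
  bit 2 = 0: r = r^2 mod 31 = 9^2 = 19
  bit 3 = 0: r = r^2 mod 31 = 19^2 = 20
  -> B = 20
s = B^a = 20^11 mod 31  (bits of 11 = 1011)
  bit 0 = 1: r = r^2 * 20 mod 31 = 1^2 * 20 = 1*20 = 20
  bit 1 = 0: r = r^2 mod 31 = 20^2 = 28
  bit 2 = 1: r = r^2 * 20 mod 31 = 28^2 * 20 = 9*20 = 25
  bit 3 = 1: r = r^2 * 20 mod 31 = 25^2 * 20 = 5*20 = 7
  -> s = B^a = 7

Answer: 13 20 7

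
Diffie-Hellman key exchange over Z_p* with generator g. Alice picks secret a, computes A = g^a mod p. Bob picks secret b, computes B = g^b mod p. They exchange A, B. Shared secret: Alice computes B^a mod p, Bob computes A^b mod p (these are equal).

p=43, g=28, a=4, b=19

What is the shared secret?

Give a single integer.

Answer: 9

Derivation:
A = 28^4 mod 43  (bits of 4 = 100)
  bit 0 = 1: r = r^2 * 28 mod 43 = 1^2 * 28 = 1*28 = 28
  bit 1 = 0: r = r^2 mod 43 = 28^2 = 10
  bit 2 = 0: r = r^2 mod 43 = 10^2 = 14
  -> A = 14
B = 28^19 mod 43  (bits of 19 = 10011)
  bit 0 = 1: r = r^2 * 28 mod 43 = 1^2 * 28 = 1*28 = 28
  bit 1 = 0: r = r^2 mod 43 = 28^2 = 10
  bit 2 = 0: r = r^2 mod 43 = 10^2 = 14
  bit 3 = 1: r = r^2 * 28 mod 43 = 14^2 * 28 = 24*28 = 27
  bit 4 = 1: r = r^2 * 28 mod 43 = 27^2 * 28 = 41*28 = 30
  -> B = 30
s = B^a = 30^4 mod 43  (bits of 4 = 100)
  bit 0 = 1: r = r^2 * 30 mod 43 = 1^2 * 30 = 1*30 = 30
  bit 1 = 0: r = r^2 mod 43 = 30^2 = 40
  bit 2 = 0: r = r^2 mod 43 = 40^2 = 9
  -> s = B^a = 9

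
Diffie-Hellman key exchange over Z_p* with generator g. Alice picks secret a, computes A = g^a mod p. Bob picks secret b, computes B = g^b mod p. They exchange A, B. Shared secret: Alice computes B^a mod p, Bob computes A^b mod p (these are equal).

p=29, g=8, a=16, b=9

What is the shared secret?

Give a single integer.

Answer: 7

Derivation:
A = 8^16 mod 29  (bits of 16 = 10000)
  bit 0 = 1: r = r^2 * 8 mod 29 = 1^2 * 8 = 1*8 = 8
  bit 1 = 0: r = r^2 mod 29 = 8^2 = 6
  bit 2 = 0: r = r^2 mod 29 = 6^2 = 7
  bit 3 = 0: r = r^2 mod 29 = 7^2 = 20
  bit 4 = 0: r = r^2 mod 29 = 20^2 = 23
  -> A = 23
B = 8^9 mod 29  (bits of 9 = 1001)
  bit 0 = 1: r = r^2 * 8 mod 29 = 1^2 * 8 = 1*8 = 8
  bit 1 = 0: r = r^2 mod 29 = 8^2 = 6
  bit 2 = 0: r = r^2 mod 29 = 6^2 = 7
  bit 3 = 1: r = r^2 * 8 mod 29 = 7^2 * 8 = 20*8 = 15
  -> B = 15
s = B^a = 15^16 mod 29  (bits of 16 = 10000)
  bit 0 = 1: r = r^2 * 15 mod 29 = 1^2 * 15 = 1*15 = 15
  bit 1 = 0: r = r^2 mod 29 = 15^2 = 22
  bit 2 = 0: r = r^2 mod 29 = 22^2 = 20
  bit 3 = 0: r = r^2 mod 29 = 20^2 = 23
  bit 4 = 0: r = r^2 mod 29 = 23^2 = 7
  -> s = B^a = 7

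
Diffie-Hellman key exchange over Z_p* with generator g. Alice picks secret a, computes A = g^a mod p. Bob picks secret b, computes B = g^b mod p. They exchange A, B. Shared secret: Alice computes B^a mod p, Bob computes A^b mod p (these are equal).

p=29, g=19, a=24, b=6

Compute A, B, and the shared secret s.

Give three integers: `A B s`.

A = 19^24 mod 29  (bits of 24 = 11000)
  bit 0 = 1: r = r^2 * 19 mod 29 = 1^2 * 19 = 1*19 = 19
  bit 1 = 1: r = r^2 * 19 mod 29 = 19^2 * 19 = 13*19 = 15
  bit 2 = 0: r = r^2 mod 29 = 15^2 = 22
  bit 3 = 0: r = r^2 mod 29 = 22^2 = 20
  bit 4 = 0: r = r^2 mod 29 = 20^2 = 23
  -> A = 23
B = 19^6 mod 29  (bits of 6 = 110)
  bit 0 = 1: r = r^2 * 19 mod 29 = 1^2 * 19 = 1*19 = 19
  bit 1 = 1: r = r^2 * 19 mod 29 = 19^2 * 19 = 13*19 = 15
  bit 2 = 0: r = r^2 mod 29 = 15^2 = 22
  -> B = 22
s = B^a = 22^24 mod 29  (bits of 24 = 11000)
  bit 0 = 1: r = r^2 * 22 mod 29 = 1^2 * 22 = 1*22 = 22
  bit 1 = 1: r = r^2 * 22 mod 29 = 22^2 * 22 = 20*22 = 5
  bit 2 = 0: r = r^2 mod 29 = 5^2 = 25
  bit 3 = 0: r = r^2 mod 29 = 25^2 = 16
  bit 4 = 0: r = r^2 mod 29 = 16^2 = 24
  -> s = B^a = 24

Answer: 23 22 24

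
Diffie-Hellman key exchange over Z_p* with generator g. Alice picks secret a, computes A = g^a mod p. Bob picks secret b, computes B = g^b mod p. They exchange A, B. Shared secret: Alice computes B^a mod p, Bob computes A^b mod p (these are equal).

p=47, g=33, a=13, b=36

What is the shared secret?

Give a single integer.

Answer: 7

Derivation:
A = 33^13 mod 47  (bits of 13 = 1101)
  bit 0 = 1: r = r^2 * 33 mod 47 = 1^2 * 33 = 1*33 = 33
  bit 1 = 1: r = r^2 * 33 mod 47 = 33^2 * 33 = 8*33 = 29
  bit 2 = 0: r = r^2 mod 47 = 29^2 = 42
  bit 3 = 1: r = r^2 * 33 mod 47 = 42^2 * 33 = 25*33 = 26
  -> A = 26
B = 33^36 mod 47  (bits of 36 = 100100)
  bit 0 = 1: r = r^2 * 33 mod 47 = 1^2 * 33 = 1*33 = 33
  bit 1 = 0: r = r^2 mod 47 = 33^2 = 8
  bit 2 = 0: r = r^2 mod 47 = 8^2 = 17
  bit 3 = 1: r = r^2 * 33 mod 47 = 17^2 * 33 = 7*33 = 43
  bit 4 = 0: r = r^2 mod 47 = 43^2 = 16
  bit 5 = 0: r = r^2 mod 47 = 16^2 = 21
  -> B = 21
s = B^a = 21^13 mod 47  (bits of 13 = 1101)
  bit 0 = 1: r = r^2 * 21 mod 47 = 1^2 * 21 = 1*21 = 21
  bit 1 = 1: r = r^2 * 21 mod 47 = 21^2 * 21 = 18*21 = 2
  bit 2 = 0: r = r^2 mod 47 = 2^2 = 4
  bit 3 = 1: r = r^2 * 21 mod 47 = 4^2 * 21 = 16*21 = 7
  -> s = B^a = 7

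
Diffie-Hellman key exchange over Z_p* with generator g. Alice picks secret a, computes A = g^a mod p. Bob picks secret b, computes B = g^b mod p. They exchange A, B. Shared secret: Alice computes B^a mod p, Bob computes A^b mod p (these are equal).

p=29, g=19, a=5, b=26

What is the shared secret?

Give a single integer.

A = 19^5 mod 29  (bits of 5 = 101)
  bit 0 = 1: r = r^2 * 19 mod 29 = 1^2 * 19 = 1*19 = 19
  bit 1 = 0: r = r^2 mod 29 = 19^2 = 13
  bit 2 = 1: r = r^2 * 19 mod 29 = 13^2 * 19 = 24*19 = 21
  -> A = 21
B = 19^26 mod 29  (bits of 26 = 11010)
  bit 0 = 1: r = r^2 * 19 mod 29 = 1^2 * 19 = 1*19 = 19
  bit 1 = 1: r = r^2 * 19 mod 29 = 19^2 * 19 = 13*19 = 15
  bit 2 = 0: r = r^2 mod 29 = 15^2 = 22
  bit 3 = 1: r = r^2 * 19 mod 29 = 22^2 * 19 = 20*19 = 3
  bit 4 = 0: r = r^2 mod 29 = 3^2 = 9
  -> B = 9
s = B^a = 9^5 mod 29  (bits of 5 = 101)
  bit 0 = 1: r = r^2 * 9 mod 29 = 1^2 * 9 = 1*9 = 9
  bit 1 = 0: r = r^2 mod 29 = 9^2 = 23
  bit 2 = 1: r = r^2 * 9 mod 29 = 23^2 * 9 = 7*9 = 5
  -> s = B^a = 5

Answer: 5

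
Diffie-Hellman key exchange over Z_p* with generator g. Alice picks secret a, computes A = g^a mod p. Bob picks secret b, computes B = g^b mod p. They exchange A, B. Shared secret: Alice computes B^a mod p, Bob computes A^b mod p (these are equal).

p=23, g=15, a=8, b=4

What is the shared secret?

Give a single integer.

A = 15^8 mod 23  (bits of 8 = 1000)
  bit 0 = 1: r = r^2 * 15 mod 23 = 1^2 * 15 = 1*15 = 15
  bit 1 = 0: r = r^2 mod 23 = 15^2 = 18
  bit 2 = 0: r = r^2 mod 23 = 18^2 = 2
  bit 3 = 0: r = r^2 mod 23 = 2^2 = 4
  -> A = 4
B = 15^4 mod 23  (bits of 4 = 100)
  bit 0 = 1: r = r^2 * 15 mod 23 = 1^2 * 15 = 1*15 = 15
  bit 1 = 0: r = r^2 mod 23 = 15^2 = 18
  bit 2 = 0: r = r^2 mod 23 = 18^2 = 2
  -> B = 2
s = B^a = 2^8 mod 23  (bits of 8 = 1000)
  bit 0 = 1: r = r^2 * 2 mod 23 = 1^2 * 2 = 1*2 = 2
  bit 1 = 0: r = r^2 mod 23 = 2^2 = 4
  bit 2 = 0: r = r^2 mod 23 = 4^2 = 16
  bit 3 = 0: r = r^2 mod 23 = 16^2 = 3
  -> s = B^a = 3

Answer: 3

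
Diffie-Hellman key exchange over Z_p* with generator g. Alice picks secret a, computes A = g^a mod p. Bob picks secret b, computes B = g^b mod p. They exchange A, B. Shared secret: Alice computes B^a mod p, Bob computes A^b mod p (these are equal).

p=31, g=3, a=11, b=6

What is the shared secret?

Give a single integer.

A = 3^11 mod 31  (bits of 11 = 1011)
  bit 0 = 1: r = r^2 * 3 mod 31 = 1^2 * 3 = 1*3 = 3
  bit 1 = 0: r = r^2 mod 31 = 3^2 = 9
  bit 2 = 1: r = r^2 * 3 mod 31 = 9^2 * 3 = 19*3 = 26
  bit 3 = 1: r = r^2 * 3 mod 31 = 26^2 * 3 = 25*3 = 13
  -> A = 13
B = 3^6 mod 31  (bits of 6 = 110)
  bit 0 = 1: r = r^2 * 3 mod 31 = 1^2 * 3 = 1*3 = 3
  bit 1 = 1: r = r^2 * 3 mod 31 = 3^2 * 3 = 9*3 = 27
  bit 2 = 0: r = r^2 mod 31 = 27^2 = 16
  -> B = 16
s = B^a = 16^11 mod 31  (bits of 11 = 1011)
  bit 0 = 1: r = r^2 * 16 mod 31 = 1^2 * 16 = 1*16 = 16
  bit 1 = 0: r = r^2 mod 31 = 16^2 = 8
  bit 2 = 1: r = r^2 * 16 mod 31 = 8^2 * 16 = 2*16 = 1
  bit 3 = 1: r = r^2 * 16 mod 31 = 1^2 * 16 = 1*16 = 16
  -> s = B^a = 16

Answer: 16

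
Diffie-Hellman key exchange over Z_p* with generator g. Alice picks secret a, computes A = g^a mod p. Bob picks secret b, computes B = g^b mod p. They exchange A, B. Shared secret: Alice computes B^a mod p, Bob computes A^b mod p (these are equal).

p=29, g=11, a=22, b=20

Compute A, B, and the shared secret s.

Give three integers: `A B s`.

Answer: 13 20 20

Derivation:
A = 11^22 mod 29  (bits of 22 = 10110)
  bit 0 = 1: r = r^2 * 11 mod 29 = 1^2 * 11 = 1*11 = 11
  bit 1 = 0: r = r^2 mod 29 = 11^2 = 5
  bit 2 = 1: r = r^2 * 11 mod 29 = 5^2 * 11 = 25*11 = 14
  bit 3 = 1: r = r^2 * 11 mod 29 = 14^2 * 11 = 22*11 = 10
  bit 4 = 0: r = r^2 mod 29 = 10^2 = 13
  -> A = 13
B = 11^20 mod 29  (bits of 20 = 10100)
  bit 0 = 1: r = r^2 * 11 mod 29 = 1^2 * 11 = 1*11 = 11
  bit 1 = 0: r = r^2 mod 29 = 11^2 = 5
  bit 2 = 1: r = r^2 * 11 mod 29 = 5^2 * 11 = 25*11 = 14
  bit 3 = 0: r = r^2 mod 29 = 14^2 = 22
  bit 4 = 0: r = r^2 mod 29 = 22^2 = 20
  -> B = 20
s = B^a = 20^22 mod 29  (bits of 22 = 10110)
  bit 0 = 1: r = r^2 * 20 mod 29 = 1^2 * 20 = 1*20 = 20
  bit 1 = 0: r = r^2 mod 29 = 20^2 = 23
  bit 2 = 1: r = r^2 * 20 mod 29 = 23^2 * 20 = 7*20 = 24
  bit 3 = 1: r = r^2 * 20 mod 29 = 24^2 * 20 = 25*20 = 7
  bit 4 = 0: r = r^2 mod 29 = 7^2 = 20
  -> s = B^a = 20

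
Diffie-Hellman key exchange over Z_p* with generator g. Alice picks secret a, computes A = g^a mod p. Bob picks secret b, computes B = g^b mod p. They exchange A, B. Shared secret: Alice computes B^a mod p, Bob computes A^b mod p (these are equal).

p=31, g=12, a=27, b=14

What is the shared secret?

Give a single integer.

Answer: 8

Derivation:
A = 12^27 mod 31  (bits of 27 = 11011)
  bit 0 = 1: r = r^2 * 12 mod 31 = 1^2 * 12 = 1*12 = 12
  bit 1 = 1: r = r^2 * 12 mod 31 = 12^2 * 12 = 20*12 = 23
  bit 2 = 0: r = r^2 mod 31 = 23^2 = 2
  bit 3 = 1: r = r^2 * 12 mod 31 = 2^2 * 12 = 4*12 = 17
  bit 4 = 1: r = r^2 * 12 mod 31 = 17^2 * 12 = 10*12 = 27
  -> A = 27
B = 12^14 mod 31  (bits of 14 = 1110)
  bit 0 = 1: r = r^2 * 12 mod 31 = 1^2 * 12 = 1*12 = 12
  bit 1 = 1: r = r^2 * 12 mod 31 = 12^2 * 12 = 20*12 = 23
  bit 2 = 1: r = r^2 * 12 mod 31 = 23^2 * 12 = 2*12 = 24
  bit 3 = 0: r = r^2 mod 31 = 24^2 = 18
  -> B = 18
s = B^a = 18^27 mod 31  (bits of 27 = 11011)
  bit 0 = 1: r = r^2 * 18 mod 31 = 1^2 * 18 = 1*18 = 18
  bit 1 = 1: r = r^2 * 18 mod 31 = 18^2 * 18 = 14*18 = 4
  bit 2 = 0: r = r^2 mod 31 = 4^2 = 16
  bit 3 = 1: r = r^2 * 18 mod 31 = 16^2 * 18 = 8*18 = 20
  bit 4 = 1: r = r^2 * 18 mod 31 = 20^2 * 18 = 28*18 = 8
  -> s = B^a = 8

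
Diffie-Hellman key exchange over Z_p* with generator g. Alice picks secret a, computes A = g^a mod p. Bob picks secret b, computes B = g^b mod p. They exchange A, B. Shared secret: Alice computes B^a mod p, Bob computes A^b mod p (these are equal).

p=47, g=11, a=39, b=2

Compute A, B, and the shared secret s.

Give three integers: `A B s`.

A = 11^39 mod 47  (bits of 39 = 100111)
  bit 0 = 1: r = r^2 * 11 mod 47 = 1^2 * 11 = 1*11 = 11
  bit 1 = 0: r = r^2 mod 47 = 11^2 = 27
  bit 2 = 0: r = r^2 mod 47 = 27^2 = 24
  bit 3 = 1: r = r^2 * 11 mod 47 = 24^2 * 11 = 12*11 = 38
  bit 4 = 1: r = r^2 * 11 mod 47 = 38^2 * 11 = 34*11 = 45
  bit 5 = 1: r = r^2 * 11 mod 47 = 45^2 * 11 = 4*11 = 44
  -> A = 44
B = 11^2 mod 47  (bits of 2 = 10)
  bit 0 = 1: r = r^2 * 11 mod 47 = 1^2 * 11 = 1*11 = 11
  bit 1 = 0: r = r^2 mod 47 = 11^2 = 27
  -> B = 27
s = B^a = 27^39 mod 47  (bits of 39 = 100111)
  bit 0 = 1: r = r^2 * 27 mod 47 = 1^2 * 27 = 1*27 = 27
  bit 1 = 0: r = r^2 mod 47 = 27^2 = 24
  bit 2 = 0: r = r^2 mod 47 = 24^2 = 12
  bit 3 = 1: r = r^2 * 27 mod 47 = 12^2 * 27 = 3*27 = 34
  bit 4 = 1: r = r^2 * 27 mod 47 = 34^2 * 27 = 28*27 = 4
  bit 5 = 1: r = r^2 * 27 mod 47 = 4^2 * 27 = 16*27 = 9
  -> s = B^a = 9

Answer: 44 27 9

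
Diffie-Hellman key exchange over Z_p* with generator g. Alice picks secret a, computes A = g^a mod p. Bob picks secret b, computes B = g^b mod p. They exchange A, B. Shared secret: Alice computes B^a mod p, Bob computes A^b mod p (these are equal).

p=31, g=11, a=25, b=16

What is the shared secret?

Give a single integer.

Answer: 5

Derivation:
A = 11^25 mod 31  (bits of 25 = 11001)
  bit 0 = 1: r = r^2 * 11 mod 31 = 1^2 * 11 = 1*11 = 11
  bit 1 = 1: r = r^2 * 11 mod 31 = 11^2 * 11 = 28*11 = 29
  bit 2 = 0: r = r^2 mod 31 = 29^2 = 4
  bit 3 = 0: r = r^2 mod 31 = 4^2 = 16
  bit 4 = 1: r = r^2 * 11 mod 31 = 16^2 * 11 = 8*11 = 26
  -> A = 26
B = 11^16 mod 31  (bits of 16 = 10000)
  bit 0 = 1: r = r^2 * 11 mod 31 = 1^2 * 11 = 1*11 = 11
  bit 1 = 0: r = r^2 mod 31 = 11^2 = 28
  bit 2 = 0: r = r^2 mod 31 = 28^2 = 9
  bit 3 = 0: r = r^2 mod 31 = 9^2 = 19
  bit 4 = 0: r = r^2 mod 31 = 19^2 = 20
  -> B = 20
s = B^a = 20^25 mod 31  (bits of 25 = 11001)
  bit 0 = 1: r = r^2 * 20 mod 31 = 1^2 * 20 = 1*20 = 20
  bit 1 = 1: r = r^2 * 20 mod 31 = 20^2 * 20 = 28*20 = 2
  bit 2 = 0: r = r^2 mod 31 = 2^2 = 4
  bit 3 = 0: r = r^2 mod 31 = 4^2 = 16
  bit 4 = 1: r = r^2 * 20 mod 31 = 16^2 * 20 = 8*20 = 5
  -> s = B^a = 5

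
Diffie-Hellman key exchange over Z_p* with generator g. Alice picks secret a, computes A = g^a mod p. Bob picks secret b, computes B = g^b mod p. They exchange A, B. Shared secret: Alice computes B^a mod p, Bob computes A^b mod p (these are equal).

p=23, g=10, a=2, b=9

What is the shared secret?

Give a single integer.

Answer: 9

Derivation:
A = 10^2 mod 23  (bits of 2 = 10)
  bit 0 = 1: r = r^2 * 10 mod 23 = 1^2 * 10 = 1*10 = 10
  bit 1 = 0: r = r^2 mod 23 = 10^2 = 8
  -> A = 8
B = 10^9 mod 23  (bits of 9 = 1001)
  bit 0 = 1: r = r^2 * 10 mod 23 = 1^2 * 10 = 1*10 = 10
  bit 1 = 0: r = r^2 mod 23 = 10^2 = 8
  bit 2 = 0: r = r^2 mod 23 = 8^2 = 18
  bit 3 = 1: r = r^2 * 10 mod 23 = 18^2 * 10 = 2*10 = 20
  -> B = 20
s = B^a = 20^2 mod 23  (bits of 2 = 10)
  bit 0 = 1: r = r^2 * 20 mod 23 = 1^2 * 20 = 1*20 = 20
  bit 1 = 0: r = r^2 mod 23 = 20^2 = 9
  -> s = B^a = 9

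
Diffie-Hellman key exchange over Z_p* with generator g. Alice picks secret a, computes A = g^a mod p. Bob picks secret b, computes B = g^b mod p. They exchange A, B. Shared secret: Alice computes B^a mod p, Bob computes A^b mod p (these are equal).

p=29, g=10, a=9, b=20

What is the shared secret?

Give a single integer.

A = 10^9 mod 29  (bits of 9 = 1001)
  bit 0 = 1: r = r^2 * 10 mod 29 = 1^2 * 10 = 1*10 = 10
  bit 1 = 0: r = r^2 mod 29 = 10^2 = 13
  bit 2 = 0: r = r^2 mod 29 = 13^2 = 24
  bit 3 = 1: r = r^2 * 10 mod 29 = 24^2 * 10 = 25*10 = 18
  -> A = 18
B = 10^20 mod 29  (bits of 20 = 10100)
  bit 0 = 1: r = r^2 * 10 mod 29 = 1^2 * 10 = 1*10 = 10
  bit 1 = 0: r = r^2 mod 29 = 10^2 = 13
  bit 2 = 1: r = r^2 * 10 mod 29 = 13^2 * 10 = 24*10 = 8
  bit 3 = 0: r = r^2 mod 29 = 8^2 = 6
  bit 4 = 0: r = r^2 mod 29 = 6^2 = 7
  -> B = 7
s = B^a = 7^9 mod 29  (bits of 9 = 1001)
  bit 0 = 1: r = r^2 * 7 mod 29 = 1^2 * 7 = 1*7 = 7
  bit 1 = 0: r = r^2 mod 29 = 7^2 = 20
  bit 2 = 0: r = r^2 mod 29 = 20^2 = 23
  bit 3 = 1: r = r^2 * 7 mod 29 = 23^2 * 7 = 7*7 = 20
  -> s = B^a = 20

Answer: 20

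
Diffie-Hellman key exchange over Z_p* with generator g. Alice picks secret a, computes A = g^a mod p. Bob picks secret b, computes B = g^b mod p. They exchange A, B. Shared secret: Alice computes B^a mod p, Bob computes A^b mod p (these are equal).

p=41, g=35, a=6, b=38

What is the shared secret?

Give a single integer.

Answer: 31

Derivation:
A = 35^6 mod 41  (bits of 6 = 110)
  bit 0 = 1: r = r^2 * 35 mod 41 = 1^2 * 35 = 1*35 = 35
  bit 1 = 1: r = r^2 * 35 mod 41 = 35^2 * 35 = 36*35 = 30
  bit 2 = 0: r = r^2 mod 41 = 30^2 = 39
  -> A = 39
B = 35^38 mod 41  (bits of 38 = 100110)
  bit 0 = 1: r = r^2 * 35 mod 41 = 1^2 * 35 = 1*35 = 35
  bit 1 = 0: r = r^2 mod 41 = 35^2 = 36
  bit 2 = 0: r = r^2 mod 41 = 36^2 = 25
  bit 3 = 1: r = r^2 * 35 mod 41 = 25^2 * 35 = 10*35 = 22
  bit 4 = 1: r = r^2 * 35 mod 41 = 22^2 * 35 = 33*35 = 7
  bit 5 = 0: r = r^2 mod 41 = 7^2 = 8
  -> B = 8
s = B^a = 8^6 mod 41  (bits of 6 = 110)
  bit 0 = 1: r = r^2 * 8 mod 41 = 1^2 * 8 = 1*8 = 8
  bit 1 = 1: r = r^2 * 8 mod 41 = 8^2 * 8 = 23*8 = 20
  bit 2 = 0: r = r^2 mod 41 = 20^2 = 31
  -> s = B^a = 31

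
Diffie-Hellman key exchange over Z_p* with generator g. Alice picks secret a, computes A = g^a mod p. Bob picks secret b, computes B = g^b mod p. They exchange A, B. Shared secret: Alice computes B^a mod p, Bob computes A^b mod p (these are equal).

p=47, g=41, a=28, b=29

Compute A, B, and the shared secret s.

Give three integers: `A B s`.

A = 41^28 mod 47  (bits of 28 = 11100)
  bit 0 = 1: r = r^2 * 41 mod 47 = 1^2 * 41 = 1*41 = 41
  bit 1 = 1: r = r^2 * 41 mod 47 = 41^2 * 41 = 36*41 = 19
  bit 2 = 1: r = r^2 * 41 mod 47 = 19^2 * 41 = 32*41 = 43
  bit 3 = 0: r = r^2 mod 47 = 43^2 = 16
  bit 4 = 0: r = r^2 mod 47 = 16^2 = 21
  -> A = 21
B = 41^29 mod 47  (bits of 29 = 11101)
  bit 0 = 1: r = r^2 * 41 mod 47 = 1^2 * 41 = 1*41 = 41
  bit 1 = 1: r = r^2 * 41 mod 47 = 41^2 * 41 = 36*41 = 19
  bit 2 = 1: r = r^2 * 41 mod 47 = 19^2 * 41 = 32*41 = 43
  bit 3 = 0: r = r^2 mod 47 = 43^2 = 16
  bit 4 = 1: r = r^2 * 41 mod 47 = 16^2 * 41 = 21*41 = 15
  -> B = 15
s = B^a = 15^28 mod 47  (bits of 28 = 11100)
  bit 0 = 1: r = r^2 * 15 mod 47 = 1^2 * 15 = 1*15 = 15
  bit 1 = 1: r = r^2 * 15 mod 47 = 15^2 * 15 = 37*15 = 38
  bit 2 = 1: r = r^2 * 15 mod 47 = 38^2 * 15 = 34*15 = 40
  bit 3 = 0: r = r^2 mod 47 = 40^2 = 2
  bit 4 = 0: r = r^2 mod 47 = 2^2 = 4
  -> s = B^a = 4

Answer: 21 15 4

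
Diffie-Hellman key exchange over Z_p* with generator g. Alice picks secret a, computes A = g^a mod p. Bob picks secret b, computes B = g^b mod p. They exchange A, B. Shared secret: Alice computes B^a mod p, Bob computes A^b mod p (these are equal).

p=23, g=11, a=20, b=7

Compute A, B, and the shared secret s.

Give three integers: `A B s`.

A = 11^20 mod 23  (bits of 20 = 10100)
  bit 0 = 1: r = r^2 * 11 mod 23 = 1^2 * 11 = 1*11 = 11
  bit 1 = 0: r = r^2 mod 23 = 11^2 = 6
  bit 2 = 1: r = r^2 * 11 mod 23 = 6^2 * 11 = 13*11 = 5
  bit 3 = 0: r = r^2 mod 23 = 5^2 = 2
  bit 4 = 0: r = r^2 mod 23 = 2^2 = 4
  -> A = 4
B = 11^7 mod 23  (bits of 7 = 111)
  bit 0 = 1: r = r^2 * 11 mod 23 = 1^2 * 11 = 1*11 = 11
  bit 1 = 1: r = r^2 * 11 mod 23 = 11^2 * 11 = 6*11 = 20
  bit 2 = 1: r = r^2 * 11 mod 23 = 20^2 * 11 = 9*11 = 7
  -> B = 7
s = B^a = 7^20 mod 23  (bits of 20 = 10100)
  bit 0 = 1: r = r^2 * 7 mod 23 = 1^2 * 7 = 1*7 = 7
  bit 1 = 0: r = r^2 mod 23 = 7^2 = 3
  bit 2 = 1: r = r^2 * 7 mod 23 = 3^2 * 7 = 9*7 = 17
  bit 3 = 0: r = r^2 mod 23 = 17^2 = 13
  bit 4 = 0: r = r^2 mod 23 = 13^2 = 8
  -> s = B^a = 8

Answer: 4 7 8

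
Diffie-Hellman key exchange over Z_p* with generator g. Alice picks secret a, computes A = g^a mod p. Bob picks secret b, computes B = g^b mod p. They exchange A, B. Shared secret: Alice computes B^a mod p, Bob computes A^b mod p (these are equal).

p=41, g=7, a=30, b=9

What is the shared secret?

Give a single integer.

Answer: 32

Derivation:
A = 7^30 mod 41  (bits of 30 = 11110)
  bit 0 = 1: r = r^2 * 7 mod 41 = 1^2 * 7 = 1*7 = 7
  bit 1 = 1: r = r^2 * 7 mod 41 = 7^2 * 7 = 8*7 = 15
  bit 2 = 1: r = r^2 * 7 mod 41 = 15^2 * 7 = 20*7 = 17
  bit 3 = 1: r = r^2 * 7 mod 41 = 17^2 * 7 = 2*7 = 14
  bit 4 = 0: r = r^2 mod 41 = 14^2 = 32
  -> A = 32
B = 7^9 mod 41  (bits of 9 = 1001)
  bit 0 = 1: r = r^2 * 7 mod 41 = 1^2 * 7 = 1*7 = 7
  bit 1 = 0: r = r^2 mod 41 = 7^2 = 8
  bit 2 = 0: r = r^2 mod 41 = 8^2 = 23
  bit 3 = 1: r = r^2 * 7 mod 41 = 23^2 * 7 = 37*7 = 13
  -> B = 13
s = B^a = 13^30 mod 41  (bits of 30 = 11110)
  bit 0 = 1: r = r^2 * 13 mod 41 = 1^2 * 13 = 1*13 = 13
  bit 1 = 1: r = r^2 * 13 mod 41 = 13^2 * 13 = 5*13 = 24
  bit 2 = 1: r = r^2 * 13 mod 41 = 24^2 * 13 = 2*13 = 26
  bit 3 = 1: r = r^2 * 13 mod 41 = 26^2 * 13 = 20*13 = 14
  bit 4 = 0: r = r^2 mod 41 = 14^2 = 32
  -> s = B^a = 32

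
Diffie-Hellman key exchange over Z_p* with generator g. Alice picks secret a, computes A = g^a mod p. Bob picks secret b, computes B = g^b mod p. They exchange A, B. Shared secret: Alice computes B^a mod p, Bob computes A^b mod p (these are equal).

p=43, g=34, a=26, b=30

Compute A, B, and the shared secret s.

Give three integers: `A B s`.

A = 34^26 mod 43  (bits of 26 = 11010)
  bit 0 = 1: r = r^2 * 34 mod 43 = 1^2 * 34 = 1*34 = 34
  bit 1 = 1: r = r^2 * 34 mod 43 = 34^2 * 34 = 38*34 = 2
  bit 2 = 0: r = r^2 mod 43 = 2^2 = 4
  bit 3 = 1: r = r^2 * 34 mod 43 = 4^2 * 34 = 16*34 = 28
  bit 4 = 0: r = r^2 mod 43 = 28^2 = 10
  -> A = 10
B = 34^30 mod 43  (bits of 30 = 11110)
  bit 0 = 1: r = r^2 * 34 mod 43 = 1^2 * 34 = 1*34 = 34
  bit 1 = 1: r = r^2 * 34 mod 43 = 34^2 * 34 = 38*34 = 2
  bit 2 = 1: r = r^2 * 34 mod 43 = 2^2 * 34 = 4*34 = 7
  bit 3 = 1: r = r^2 * 34 mod 43 = 7^2 * 34 = 6*34 = 32
  bit 4 = 0: r = r^2 mod 43 = 32^2 = 35
  -> B = 35
s = B^a = 35^26 mod 43  (bits of 26 = 11010)
  bit 0 = 1: r = r^2 * 35 mod 43 = 1^2 * 35 = 1*35 = 35
  bit 1 = 1: r = r^2 * 35 mod 43 = 35^2 * 35 = 21*35 = 4
  bit 2 = 0: r = r^2 mod 43 = 4^2 = 16
  bit 3 = 1: r = r^2 * 35 mod 43 = 16^2 * 35 = 41*35 = 16
  bit 4 = 0: r = r^2 mod 43 = 16^2 = 41
  -> s = B^a = 41

Answer: 10 35 41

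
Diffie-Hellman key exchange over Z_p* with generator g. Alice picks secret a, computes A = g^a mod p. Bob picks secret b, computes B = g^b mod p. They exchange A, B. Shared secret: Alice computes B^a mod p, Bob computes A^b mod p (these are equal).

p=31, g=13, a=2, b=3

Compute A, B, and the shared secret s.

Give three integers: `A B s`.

Answer: 14 27 16

Derivation:
A = 13^2 mod 31  (bits of 2 = 10)
  bit 0 = 1: r = r^2 * 13 mod 31 = 1^2 * 13 = 1*13 = 13
  bit 1 = 0: r = r^2 mod 31 = 13^2 = 14
  -> A = 14
B = 13^3 mod 31  (bits of 3 = 11)
  bit 0 = 1: r = r^2 * 13 mod 31 = 1^2 * 13 = 1*13 = 13
  bit 1 = 1: r = r^2 * 13 mod 31 = 13^2 * 13 = 14*13 = 27
  -> B = 27
s = B^a = 27^2 mod 31  (bits of 2 = 10)
  bit 0 = 1: r = r^2 * 27 mod 31 = 1^2 * 27 = 1*27 = 27
  bit 1 = 0: r = r^2 mod 31 = 27^2 = 16
  -> s = B^a = 16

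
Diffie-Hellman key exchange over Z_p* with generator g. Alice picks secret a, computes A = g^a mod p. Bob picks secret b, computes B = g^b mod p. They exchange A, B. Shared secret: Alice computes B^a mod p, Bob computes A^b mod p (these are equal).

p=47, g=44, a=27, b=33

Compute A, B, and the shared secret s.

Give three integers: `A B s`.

A = 44^27 mod 47  (bits of 27 = 11011)
  bit 0 = 1: r = r^2 * 44 mod 47 = 1^2 * 44 = 1*44 = 44
  bit 1 = 1: r = r^2 * 44 mod 47 = 44^2 * 44 = 9*44 = 20
  bit 2 = 0: r = r^2 mod 47 = 20^2 = 24
  bit 3 = 1: r = r^2 * 44 mod 47 = 24^2 * 44 = 12*44 = 11
  bit 4 = 1: r = r^2 * 44 mod 47 = 11^2 * 44 = 27*44 = 13
  -> A = 13
B = 44^33 mod 47  (bits of 33 = 100001)
  bit 0 = 1: r = r^2 * 44 mod 47 = 1^2 * 44 = 1*44 = 44
  bit 1 = 0: r = r^2 mod 47 = 44^2 = 9
  bit 2 = 0: r = r^2 mod 47 = 9^2 = 34
  bit 3 = 0: r = r^2 mod 47 = 34^2 = 28
  bit 4 = 0: r = r^2 mod 47 = 28^2 = 32
  bit 5 = 1: r = r^2 * 44 mod 47 = 32^2 * 44 = 37*44 = 30
  -> B = 30
s = B^a = 30^27 mod 47  (bits of 27 = 11011)
  bit 0 = 1: r = r^2 * 30 mod 47 = 1^2 * 30 = 1*30 = 30
  bit 1 = 1: r = r^2 * 30 mod 47 = 30^2 * 30 = 7*30 = 22
  bit 2 = 0: r = r^2 mod 47 = 22^2 = 14
  bit 3 = 1: r = r^2 * 30 mod 47 = 14^2 * 30 = 8*30 = 5
  bit 4 = 1: r = r^2 * 30 mod 47 = 5^2 * 30 = 25*30 = 45
  -> s = B^a = 45

Answer: 13 30 45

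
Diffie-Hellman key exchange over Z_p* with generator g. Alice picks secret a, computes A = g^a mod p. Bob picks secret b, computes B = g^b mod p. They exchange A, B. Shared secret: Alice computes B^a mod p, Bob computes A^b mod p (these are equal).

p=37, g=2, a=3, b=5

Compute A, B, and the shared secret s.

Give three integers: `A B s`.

A = 2^3 mod 37  (bits of 3 = 11)
  bit 0 = 1: r = r^2 * 2 mod 37 = 1^2 * 2 = 1*2 = 2
  bit 1 = 1: r = r^2 * 2 mod 37 = 2^2 * 2 = 4*2 = 8
  -> A = 8
B = 2^5 mod 37  (bits of 5 = 101)
  bit 0 = 1: r = r^2 * 2 mod 37 = 1^2 * 2 = 1*2 = 2
  bit 1 = 0: r = r^2 mod 37 = 2^2 = 4
  bit 2 = 1: r = r^2 * 2 mod 37 = 4^2 * 2 = 16*2 = 32
  -> B = 32
s = B^a = 32^3 mod 37  (bits of 3 = 11)
  bit 0 = 1: r = r^2 * 32 mod 37 = 1^2 * 32 = 1*32 = 32
  bit 1 = 1: r = r^2 * 32 mod 37 = 32^2 * 32 = 25*32 = 23
  -> s = B^a = 23

Answer: 8 32 23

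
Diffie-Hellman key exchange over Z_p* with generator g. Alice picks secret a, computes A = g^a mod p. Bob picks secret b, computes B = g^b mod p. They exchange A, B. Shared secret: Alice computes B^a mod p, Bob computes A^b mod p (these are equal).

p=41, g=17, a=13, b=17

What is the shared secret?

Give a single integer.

Answer: 24

Derivation:
A = 17^13 mod 41  (bits of 13 = 1101)
  bit 0 = 1: r = r^2 * 17 mod 41 = 1^2 * 17 = 1*17 = 17
  bit 1 = 1: r = r^2 * 17 mod 41 = 17^2 * 17 = 2*17 = 34
  bit 2 = 0: r = r^2 mod 41 = 34^2 = 8
  bit 3 = 1: r = r^2 * 17 mod 41 = 8^2 * 17 = 23*17 = 22
  -> A = 22
B = 17^17 mod 41  (bits of 17 = 10001)
  bit 0 = 1: r = r^2 * 17 mod 41 = 1^2 * 17 = 1*17 = 17
  bit 1 = 0: r = r^2 mod 41 = 17^2 = 2
  bit 2 = 0: r = r^2 mod 41 = 2^2 = 4
  bit 3 = 0: r = r^2 mod 41 = 4^2 = 16
  bit 4 = 1: r = r^2 * 17 mod 41 = 16^2 * 17 = 10*17 = 6
  -> B = 6
s = B^a = 6^13 mod 41  (bits of 13 = 1101)
  bit 0 = 1: r = r^2 * 6 mod 41 = 1^2 * 6 = 1*6 = 6
  bit 1 = 1: r = r^2 * 6 mod 41 = 6^2 * 6 = 36*6 = 11
  bit 2 = 0: r = r^2 mod 41 = 11^2 = 39
  bit 3 = 1: r = r^2 * 6 mod 41 = 39^2 * 6 = 4*6 = 24
  -> s = B^a = 24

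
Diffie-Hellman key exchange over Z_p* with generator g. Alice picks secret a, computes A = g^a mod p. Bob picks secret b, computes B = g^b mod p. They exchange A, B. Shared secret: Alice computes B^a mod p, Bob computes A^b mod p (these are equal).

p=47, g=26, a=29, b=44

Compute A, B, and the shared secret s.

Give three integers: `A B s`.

Answer: 43 34 3

Derivation:
A = 26^29 mod 47  (bits of 29 = 11101)
  bit 0 = 1: r = r^2 * 26 mod 47 = 1^2 * 26 = 1*26 = 26
  bit 1 = 1: r = r^2 * 26 mod 47 = 26^2 * 26 = 18*26 = 45
  bit 2 = 1: r = r^2 * 26 mod 47 = 45^2 * 26 = 4*26 = 10
  bit 3 = 0: r = r^2 mod 47 = 10^2 = 6
  bit 4 = 1: r = r^2 * 26 mod 47 = 6^2 * 26 = 36*26 = 43
  -> A = 43
B = 26^44 mod 47  (bits of 44 = 101100)
  bit 0 = 1: r = r^2 * 26 mod 47 = 1^2 * 26 = 1*26 = 26
  bit 1 = 0: r = r^2 mod 47 = 26^2 = 18
  bit 2 = 1: r = r^2 * 26 mod 47 = 18^2 * 26 = 42*26 = 11
  bit 3 = 1: r = r^2 * 26 mod 47 = 11^2 * 26 = 27*26 = 44
  bit 4 = 0: r = r^2 mod 47 = 44^2 = 9
  bit 5 = 0: r = r^2 mod 47 = 9^2 = 34
  -> B = 34
s = B^a = 34^29 mod 47  (bits of 29 = 11101)
  bit 0 = 1: r = r^2 * 34 mod 47 = 1^2 * 34 = 1*34 = 34
  bit 1 = 1: r = r^2 * 34 mod 47 = 34^2 * 34 = 28*34 = 12
  bit 2 = 1: r = r^2 * 34 mod 47 = 12^2 * 34 = 3*34 = 8
  bit 3 = 0: r = r^2 mod 47 = 8^2 = 17
  bit 4 = 1: r = r^2 * 34 mod 47 = 17^2 * 34 = 7*34 = 3
  -> s = B^a = 3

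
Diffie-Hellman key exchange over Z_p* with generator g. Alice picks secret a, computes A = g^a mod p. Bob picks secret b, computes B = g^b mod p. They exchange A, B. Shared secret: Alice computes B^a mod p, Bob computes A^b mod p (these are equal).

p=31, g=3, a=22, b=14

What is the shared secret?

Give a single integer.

A = 3^22 mod 31  (bits of 22 = 10110)
  bit 0 = 1: r = r^2 * 3 mod 31 = 1^2 * 3 = 1*3 = 3
  bit 1 = 0: r = r^2 mod 31 = 3^2 = 9
  bit 2 = 1: r = r^2 * 3 mod 31 = 9^2 * 3 = 19*3 = 26
  bit 3 = 1: r = r^2 * 3 mod 31 = 26^2 * 3 = 25*3 = 13
  bit 4 = 0: r = r^2 mod 31 = 13^2 = 14
  -> A = 14
B = 3^14 mod 31  (bits of 14 = 1110)
  bit 0 = 1: r = r^2 * 3 mod 31 = 1^2 * 3 = 1*3 = 3
  bit 1 = 1: r = r^2 * 3 mod 31 = 3^2 * 3 = 9*3 = 27
  bit 2 = 1: r = r^2 * 3 mod 31 = 27^2 * 3 = 16*3 = 17
  bit 3 = 0: r = r^2 mod 31 = 17^2 = 10
  -> B = 10
s = B^a = 10^22 mod 31  (bits of 22 = 10110)
  bit 0 = 1: r = r^2 * 10 mod 31 = 1^2 * 10 = 1*10 = 10
  bit 1 = 0: r = r^2 mod 31 = 10^2 = 7
  bit 2 = 1: r = r^2 * 10 mod 31 = 7^2 * 10 = 18*10 = 25
  bit 3 = 1: r = r^2 * 10 mod 31 = 25^2 * 10 = 5*10 = 19
  bit 4 = 0: r = r^2 mod 31 = 19^2 = 20
  -> s = B^a = 20

Answer: 20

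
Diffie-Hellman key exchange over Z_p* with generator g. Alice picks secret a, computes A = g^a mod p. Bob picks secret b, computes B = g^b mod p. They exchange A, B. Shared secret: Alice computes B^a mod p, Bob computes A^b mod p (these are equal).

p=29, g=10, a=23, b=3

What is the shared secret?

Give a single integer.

Answer: 26

Derivation:
A = 10^23 mod 29  (bits of 23 = 10111)
  bit 0 = 1: r = r^2 * 10 mod 29 = 1^2 * 10 = 1*10 = 10
  bit 1 = 0: r = r^2 mod 29 = 10^2 = 13
  bit 2 = 1: r = r^2 * 10 mod 29 = 13^2 * 10 = 24*10 = 8
  bit 3 = 1: r = r^2 * 10 mod 29 = 8^2 * 10 = 6*10 = 2
  bit 4 = 1: r = r^2 * 10 mod 29 = 2^2 * 10 = 4*10 = 11
  -> A = 11
B = 10^3 mod 29  (bits of 3 = 11)
  bit 0 = 1: r = r^2 * 10 mod 29 = 1^2 * 10 = 1*10 = 10
  bit 1 = 1: r = r^2 * 10 mod 29 = 10^2 * 10 = 13*10 = 14
  -> B = 14
s = B^a = 14^23 mod 29  (bits of 23 = 10111)
  bit 0 = 1: r = r^2 * 14 mod 29 = 1^2 * 14 = 1*14 = 14
  bit 1 = 0: r = r^2 mod 29 = 14^2 = 22
  bit 2 = 1: r = r^2 * 14 mod 29 = 22^2 * 14 = 20*14 = 19
  bit 3 = 1: r = r^2 * 14 mod 29 = 19^2 * 14 = 13*14 = 8
  bit 4 = 1: r = r^2 * 14 mod 29 = 8^2 * 14 = 6*14 = 26
  -> s = B^a = 26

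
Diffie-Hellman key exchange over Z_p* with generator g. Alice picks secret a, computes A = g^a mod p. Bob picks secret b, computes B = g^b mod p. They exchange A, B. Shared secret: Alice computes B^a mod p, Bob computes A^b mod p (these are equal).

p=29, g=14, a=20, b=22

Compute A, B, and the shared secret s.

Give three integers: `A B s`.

A = 14^20 mod 29  (bits of 20 = 10100)
  bit 0 = 1: r = r^2 * 14 mod 29 = 1^2 * 14 = 1*14 = 14
  bit 1 = 0: r = r^2 mod 29 = 14^2 = 22
  bit 2 = 1: r = r^2 * 14 mod 29 = 22^2 * 14 = 20*14 = 19
  bit 3 = 0: r = r^2 mod 29 = 19^2 = 13
  bit 4 = 0: r = r^2 mod 29 = 13^2 = 24
  -> A = 24
B = 14^22 mod 29  (bits of 22 = 10110)
  bit 0 = 1: r = r^2 * 14 mod 29 = 1^2 * 14 = 1*14 = 14
  bit 1 = 0: r = r^2 mod 29 = 14^2 = 22
  bit 2 = 1: r = r^2 * 14 mod 29 = 22^2 * 14 = 20*14 = 19
  bit 3 = 1: r = r^2 * 14 mod 29 = 19^2 * 14 = 13*14 = 8
  bit 4 = 0: r = r^2 mod 29 = 8^2 = 6
  -> B = 6
s = B^a = 6^20 mod 29  (bits of 20 = 10100)
  bit 0 = 1: r = r^2 * 6 mod 29 = 1^2 * 6 = 1*6 = 6
  bit 1 = 0: r = r^2 mod 29 = 6^2 = 7
  bit 2 = 1: r = r^2 * 6 mod 29 = 7^2 * 6 = 20*6 = 4
  bit 3 = 0: r = r^2 mod 29 = 4^2 = 16
  bit 4 = 0: r = r^2 mod 29 = 16^2 = 24
  -> s = B^a = 24

Answer: 24 6 24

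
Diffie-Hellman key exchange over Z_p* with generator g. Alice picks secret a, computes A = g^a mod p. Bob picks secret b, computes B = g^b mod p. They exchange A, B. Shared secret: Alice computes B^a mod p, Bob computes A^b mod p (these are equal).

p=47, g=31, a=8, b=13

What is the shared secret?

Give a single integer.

A = 31^8 mod 47  (bits of 8 = 1000)
  bit 0 = 1: r = r^2 * 31 mod 47 = 1^2 * 31 = 1*31 = 31
  bit 1 = 0: r = r^2 mod 47 = 31^2 = 21
  bit 2 = 0: r = r^2 mod 47 = 21^2 = 18
  bit 3 = 0: r = r^2 mod 47 = 18^2 = 42
  -> A = 42
B = 31^13 mod 47  (bits of 13 = 1101)
  bit 0 = 1: r = r^2 * 31 mod 47 = 1^2 * 31 = 1*31 = 31
  bit 1 = 1: r = r^2 * 31 mod 47 = 31^2 * 31 = 21*31 = 40
  bit 2 = 0: r = r^2 mod 47 = 40^2 = 2
  bit 3 = 1: r = r^2 * 31 mod 47 = 2^2 * 31 = 4*31 = 30
  -> B = 30
s = B^a = 30^8 mod 47  (bits of 8 = 1000)
  bit 0 = 1: r = r^2 * 30 mod 47 = 1^2 * 30 = 1*30 = 30
  bit 1 = 0: r = r^2 mod 47 = 30^2 = 7
  bit 2 = 0: r = r^2 mod 47 = 7^2 = 2
  bit 3 = 0: r = r^2 mod 47 = 2^2 = 4
  -> s = B^a = 4

Answer: 4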